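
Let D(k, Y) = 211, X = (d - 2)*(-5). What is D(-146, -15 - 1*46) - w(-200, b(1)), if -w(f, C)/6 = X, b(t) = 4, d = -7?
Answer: 481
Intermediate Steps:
X = 45 (X = (-7 - 2)*(-5) = -9*(-5) = 45)
w(f, C) = -270 (w(f, C) = -6*45 = -270)
D(-146, -15 - 1*46) - w(-200, b(1)) = 211 - 1*(-270) = 211 + 270 = 481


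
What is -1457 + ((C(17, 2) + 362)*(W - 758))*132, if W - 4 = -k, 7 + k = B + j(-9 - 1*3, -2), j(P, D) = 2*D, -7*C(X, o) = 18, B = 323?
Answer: -354041591/7 ≈ -5.0577e+7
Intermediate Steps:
C(X, o) = -18/7 (C(X, o) = -⅐*18 = -18/7)
k = 312 (k = -7 + (323 + 2*(-2)) = -7 + (323 - 4) = -7 + 319 = 312)
W = -308 (W = 4 - 1*312 = 4 - 312 = -308)
-1457 + ((C(17, 2) + 362)*(W - 758))*132 = -1457 + ((-18/7 + 362)*(-308 - 758))*132 = -1457 + ((2516/7)*(-1066))*132 = -1457 - 2682056/7*132 = -1457 - 354031392/7 = -354041591/7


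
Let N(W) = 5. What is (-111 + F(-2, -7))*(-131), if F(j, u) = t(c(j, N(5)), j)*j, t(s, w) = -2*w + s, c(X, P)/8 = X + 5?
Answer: 21877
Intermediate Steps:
c(X, P) = 40 + 8*X (c(X, P) = 8*(X + 5) = 8*(5 + X) = 40 + 8*X)
t(s, w) = s - 2*w
F(j, u) = j*(40 + 6*j) (F(j, u) = ((40 + 8*j) - 2*j)*j = (40 + 6*j)*j = j*(40 + 6*j))
(-111 + F(-2, -7))*(-131) = (-111 + 2*(-2)*(20 + 3*(-2)))*(-131) = (-111 + 2*(-2)*(20 - 6))*(-131) = (-111 + 2*(-2)*14)*(-131) = (-111 - 56)*(-131) = -167*(-131) = 21877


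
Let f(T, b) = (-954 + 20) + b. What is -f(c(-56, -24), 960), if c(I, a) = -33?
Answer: -26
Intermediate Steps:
f(T, b) = -934 + b
-f(c(-56, -24), 960) = -(-934 + 960) = -1*26 = -26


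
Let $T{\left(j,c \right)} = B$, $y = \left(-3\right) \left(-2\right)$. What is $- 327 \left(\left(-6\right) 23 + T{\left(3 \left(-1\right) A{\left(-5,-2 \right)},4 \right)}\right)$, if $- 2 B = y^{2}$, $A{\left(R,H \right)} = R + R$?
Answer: $51012$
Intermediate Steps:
$A{\left(R,H \right)} = 2 R$
$y = 6$
$B = -18$ ($B = - \frac{6^{2}}{2} = \left(- \frac{1}{2}\right) 36 = -18$)
$T{\left(j,c \right)} = -18$
$- 327 \left(\left(-6\right) 23 + T{\left(3 \left(-1\right) A{\left(-5,-2 \right)},4 \right)}\right) = - 327 \left(\left(-6\right) 23 - 18\right) = - 327 \left(-138 - 18\right) = \left(-327\right) \left(-156\right) = 51012$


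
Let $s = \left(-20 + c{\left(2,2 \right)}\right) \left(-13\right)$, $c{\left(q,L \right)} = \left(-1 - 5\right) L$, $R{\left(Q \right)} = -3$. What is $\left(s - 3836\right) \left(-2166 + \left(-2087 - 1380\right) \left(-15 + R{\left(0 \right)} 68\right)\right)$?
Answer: $-2589305940$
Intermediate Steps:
$c{\left(q,L \right)} = - 6 L$ ($c{\left(q,L \right)} = \left(-1 - 5\right) L = - 6 L$)
$s = 416$ ($s = \left(-20 - 12\right) \left(-13\right) = \left(-32\right) \left(-13\right) = 416$)
$\left(s - 3836\right) \left(-2166 + \left(-2087 - 1380\right) \left(-15 + R{\left(0 \right)} 68\right)\right) = \left(416 - 3836\right) \left(-2166 + \left(-2087 - 1380\right) \left(-15 - 204\right)\right) = - 3420 \left(-2166 - 3467 \left(-15 - 204\right)\right) = - 3420 \left(-2166 - -759273\right) = - 3420 \left(-2166 + 759273\right) = \left(-3420\right) 757107 = -2589305940$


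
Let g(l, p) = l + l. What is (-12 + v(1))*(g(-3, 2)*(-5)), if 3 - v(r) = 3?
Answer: -360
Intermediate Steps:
g(l, p) = 2*l
v(r) = 0 (v(r) = 3 - 1*3 = 3 - 3 = 0)
(-12 + v(1))*(g(-3, 2)*(-5)) = (-12 + 0)*((2*(-3))*(-5)) = -(-72)*(-5) = -12*30 = -360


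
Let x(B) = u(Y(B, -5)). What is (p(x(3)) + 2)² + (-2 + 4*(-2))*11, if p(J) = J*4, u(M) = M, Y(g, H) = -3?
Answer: -10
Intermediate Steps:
x(B) = -3
p(J) = 4*J
(p(x(3)) + 2)² + (-2 + 4*(-2))*11 = (4*(-3) + 2)² + (-2 + 4*(-2))*11 = (-12 + 2)² + (-2 - 8)*11 = (-10)² - 10*11 = 100 - 110 = -10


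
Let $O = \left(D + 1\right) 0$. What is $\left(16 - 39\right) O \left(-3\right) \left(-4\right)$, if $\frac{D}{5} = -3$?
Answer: $0$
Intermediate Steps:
$D = -15$ ($D = 5 \left(-3\right) = -15$)
$O = 0$ ($O = \left(-15 + 1\right) 0 = \left(-14\right) 0 = 0$)
$\left(16 - 39\right) O \left(-3\right) \left(-4\right) = \left(16 - 39\right) 0 \left(-3\right) \left(-4\right) = - 23 \cdot 0 \left(-4\right) = \left(-23\right) 0 = 0$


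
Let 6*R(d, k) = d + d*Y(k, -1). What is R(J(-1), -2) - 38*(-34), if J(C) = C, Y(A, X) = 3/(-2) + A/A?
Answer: 15503/12 ≈ 1291.9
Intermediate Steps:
Y(A, X) = -1/2 (Y(A, X) = 3*(-1/2) + 1 = -3/2 + 1 = -1/2)
R(d, k) = d/12 (R(d, k) = (d + d*(-1/2))/6 = (d - d/2)/6 = (d/2)/6 = d/12)
R(J(-1), -2) - 38*(-34) = (1/12)*(-1) - 38*(-34) = -1/12 + 1292 = 15503/12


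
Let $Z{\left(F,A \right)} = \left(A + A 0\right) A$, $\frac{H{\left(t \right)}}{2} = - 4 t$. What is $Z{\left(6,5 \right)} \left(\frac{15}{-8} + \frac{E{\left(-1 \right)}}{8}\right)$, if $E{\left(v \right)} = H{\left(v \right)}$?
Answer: $- \frac{175}{8} \approx -21.875$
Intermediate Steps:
$H{\left(t \right)} = - 8 t$ ($H{\left(t \right)} = 2 \left(- 4 t\right) = - 8 t$)
$E{\left(v \right)} = - 8 v$
$Z{\left(F,A \right)} = A^{2}$ ($Z{\left(F,A \right)} = \left(A + 0\right) A = A A = A^{2}$)
$Z{\left(6,5 \right)} \left(\frac{15}{-8} + \frac{E{\left(-1 \right)}}{8}\right) = 5^{2} \left(\frac{15}{-8} + \frac{\left(-8\right) \left(-1\right)}{8}\right) = 25 \left(15 \left(- \frac{1}{8}\right) + 8 \cdot \frac{1}{8}\right) = 25 \left(- \frac{15}{8} + 1\right) = 25 \left(- \frac{7}{8}\right) = - \frac{175}{8}$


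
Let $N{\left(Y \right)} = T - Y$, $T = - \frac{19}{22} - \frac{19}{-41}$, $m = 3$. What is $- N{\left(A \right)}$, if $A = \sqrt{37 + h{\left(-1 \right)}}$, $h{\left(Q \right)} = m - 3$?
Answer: $\frac{361}{902} + \sqrt{37} \approx 6.483$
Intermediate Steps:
$h{\left(Q \right)} = 0$ ($h{\left(Q \right)} = 3 - 3 = 0$)
$T = - \frac{361}{902}$ ($T = \left(-19\right) \frac{1}{22} - - \frac{19}{41} = - \frac{19}{22} + \frac{19}{41} = - \frac{361}{902} \approx -0.40022$)
$A = \sqrt{37}$ ($A = \sqrt{37 + 0} = \sqrt{37} \approx 6.0828$)
$N{\left(Y \right)} = - \frac{361}{902} - Y$
$- N{\left(A \right)} = - (- \frac{361}{902} - \sqrt{37}) = \frac{361}{902} + \sqrt{37}$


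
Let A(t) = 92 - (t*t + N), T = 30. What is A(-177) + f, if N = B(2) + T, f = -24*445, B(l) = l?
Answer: -41949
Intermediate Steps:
f = -10680
N = 32 (N = 2 + 30 = 32)
A(t) = 60 - t**2 (A(t) = 92 - (t*t + 32) = 92 - (t**2 + 32) = 92 - (32 + t**2) = 92 + (-32 - t**2) = 60 - t**2)
A(-177) + f = (60 - 1*(-177)**2) - 10680 = (60 - 1*31329) - 10680 = (60 - 31329) - 10680 = -31269 - 10680 = -41949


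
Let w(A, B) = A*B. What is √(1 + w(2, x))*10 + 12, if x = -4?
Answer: 12 + 10*I*√7 ≈ 12.0 + 26.458*I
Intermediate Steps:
√(1 + w(2, x))*10 + 12 = √(1 + 2*(-4))*10 + 12 = √(1 - 8)*10 + 12 = √(-7)*10 + 12 = (I*√7)*10 + 12 = 10*I*√7 + 12 = 12 + 10*I*√7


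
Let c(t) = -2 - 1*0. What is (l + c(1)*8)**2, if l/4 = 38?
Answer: 18496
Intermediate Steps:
c(t) = -2 (c(t) = -2 + 0 = -2)
l = 152 (l = 4*38 = 152)
(l + c(1)*8)**2 = (152 - 2*8)**2 = (152 - 16)**2 = 136**2 = 18496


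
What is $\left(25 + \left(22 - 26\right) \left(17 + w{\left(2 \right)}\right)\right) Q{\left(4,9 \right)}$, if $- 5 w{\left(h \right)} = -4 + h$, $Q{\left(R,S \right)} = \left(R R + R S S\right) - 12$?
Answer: $- \frac{73144}{5} \approx -14629.0$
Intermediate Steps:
$Q{\left(R,S \right)} = -12 + R^{2} + R S^{2}$ ($Q{\left(R,S \right)} = \left(R^{2} + R S^{2}\right) - 12 = -12 + R^{2} + R S^{2}$)
$w{\left(h \right)} = \frac{4}{5} - \frac{h}{5}$ ($w{\left(h \right)} = - \frac{-4 + h}{5} = \frac{4}{5} - \frac{h}{5}$)
$\left(25 + \left(22 - 26\right) \left(17 + w{\left(2 \right)}\right)\right) Q{\left(4,9 \right)} = \left(25 + \left(22 - 26\right) \left(17 + \left(\frac{4}{5} - \frac{2}{5}\right)\right)\right) \left(-12 + 4^{2} + 4 \cdot 9^{2}\right) = \left(25 - 4 \left(17 + \left(\frac{4}{5} - \frac{2}{5}\right)\right)\right) \left(-12 + 16 + 4 \cdot 81\right) = \left(25 - 4 \left(17 + \frac{2}{5}\right)\right) \left(-12 + 16 + 324\right) = \left(25 - \frac{348}{5}\right) 328 = \left(- \frac{223}{5}\right) 328 = - \frac{73144}{5}$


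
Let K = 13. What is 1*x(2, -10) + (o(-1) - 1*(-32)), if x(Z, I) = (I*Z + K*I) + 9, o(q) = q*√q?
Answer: -109 - I ≈ -109.0 - 1.0*I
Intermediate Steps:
o(q) = q^(3/2)
x(Z, I) = 9 + 13*I + I*Z (x(Z, I) = (I*Z + 13*I) + 9 = (13*I + I*Z) + 9 = 9 + 13*I + I*Z)
1*x(2, -10) + (o(-1) - 1*(-32)) = 1*(9 + 13*(-10) - 10*2) + ((-1)^(3/2) - 1*(-32)) = 1*(9 - 130 - 20) + (-I + 32) = 1*(-141) + (32 - I) = -141 + (32 - I) = -109 - I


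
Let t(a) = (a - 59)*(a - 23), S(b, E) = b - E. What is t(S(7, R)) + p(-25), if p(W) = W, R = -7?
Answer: 380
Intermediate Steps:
t(a) = (-59 + a)*(-23 + a)
t(S(7, R)) + p(-25) = (1357 + (7 - 1*(-7))² - 82*(7 - 1*(-7))) - 25 = (1357 + (7 + 7)² - 82*(7 + 7)) - 25 = (1357 + 14² - 82*14) - 25 = (1357 + 196 - 1148) - 25 = 405 - 25 = 380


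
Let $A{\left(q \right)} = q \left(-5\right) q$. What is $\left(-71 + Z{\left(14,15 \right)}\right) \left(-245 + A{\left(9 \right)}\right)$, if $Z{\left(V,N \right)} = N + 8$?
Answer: $31200$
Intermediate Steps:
$Z{\left(V,N \right)} = 8 + N$
$A{\left(q \right)} = - 5 q^{2}$ ($A{\left(q \right)} = - 5 q q = - 5 q^{2}$)
$\left(-71 + Z{\left(14,15 \right)}\right) \left(-245 + A{\left(9 \right)}\right) = \left(-71 + \left(8 + 15\right)\right) \left(-245 - 5 \cdot 9^{2}\right) = \left(-71 + 23\right) \left(-245 - 405\right) = - 48 \left(-245 - 405\right) = \left(-48\right) \left(-650\right) = 31200$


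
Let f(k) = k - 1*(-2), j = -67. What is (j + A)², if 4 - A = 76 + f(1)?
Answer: 20164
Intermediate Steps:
f(k) = 2 + k (f(k) = k + 2 = 2 + k)
A = -75 (A = 4 - (76 + (2 + 1)) = 4 - (76 + 3) = 4 - 1*79 = 4 - 79 = -75)
(j + A)² = (-67 - 75)² = (-142)² = 20164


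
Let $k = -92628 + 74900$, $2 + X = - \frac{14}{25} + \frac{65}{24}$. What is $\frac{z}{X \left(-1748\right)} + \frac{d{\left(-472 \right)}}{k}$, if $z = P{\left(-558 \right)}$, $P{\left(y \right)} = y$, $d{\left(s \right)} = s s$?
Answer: $- \frac{112201633}{10773361} \approx -10.415$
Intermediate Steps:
$d{\left(s \right)} = s^{2}$
$X = \frac{89}{600}$ ($X = -2 + \left(- \frac{14}{25} + \frac{65}{24}\right) = -2 + \frac{1289}{600} = \frac{89}{600} \approx 0.14833$)
$z = -558$
$k = -17728$
$\frac{z}{X \left(-1748\right)} + \frac{d{\left(-472 \right)}}{k} = - \frac{558}{\frac{89}{600} \left(-1748\right)} + \frac{\left(-472\right)^{2}}{-17728} = - \frac{558}{- \frac{38893}{150}} + 222784 \left(- \frac{1}{17728}\right) = \left(-558\right) \left(- \frac{150}{38893}\right) - \frac{3481}{277} = \frac{83700}{38893} - \frac{3481}{277} = - \frac{112201633}{10773361}$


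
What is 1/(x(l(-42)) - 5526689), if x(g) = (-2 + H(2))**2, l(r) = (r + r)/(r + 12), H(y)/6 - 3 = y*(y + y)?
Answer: -1/5522593 ≈ -1.8107e-7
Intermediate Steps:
H(y) = 18 + 12*y**2 (H(y) = 18 + 6*(y*(y + y)) = 18 + 6*(y*(2*y)) = 18 + 6*(2*y**2) = 18 + 12*y**2)
l(r) = 2*r/(12 + r) (l(r) = (2*r)/(12 + r) = 2*r/(12 + r))
x(g) = 4096 (x(g) = (-2 + (18 + 12*2**2))**2 = (-2 + (18 + 12*4))**2 = (-2 + (18 + 48))**2 = (-2 + 66)**2 = 64**2 = 4096)
1/(x(l(-42)) - 5526689) = 1/(4096 - 5526689) = 1/(-5522593) = -1/5522593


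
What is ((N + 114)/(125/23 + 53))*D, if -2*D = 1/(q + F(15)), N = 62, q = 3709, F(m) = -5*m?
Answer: -11/26544 ≈ -0.00041441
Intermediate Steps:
D = -1/7268 (D = -1/(2*(3709 - 5*15)) = -1/(2*(3709 - 75)) = -½/3634 = -½*1/3634 = -1/7268 ≈ -0.00013759)
((N + 114)/(125/23 + 53))*D = ((62 + 114)/(125/23 + 53))*(-1/7268) = (176/(125*(1/23) + 53))*(-1/7268) = (176/(125/23 + 53))*(-1/7268) = (176/(1344/23))*(-1/7268) = (176*(23/1344))*(-1/7268) = (253/84)*(-1/7268) = -11/26544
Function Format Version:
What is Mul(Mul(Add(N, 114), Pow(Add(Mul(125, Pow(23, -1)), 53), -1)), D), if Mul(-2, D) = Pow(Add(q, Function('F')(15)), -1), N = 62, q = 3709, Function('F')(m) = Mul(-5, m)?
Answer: Rational(-11, 26544) ≈ -0.00041441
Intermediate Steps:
D = Rational(-1, 7268) (D = Mul(Rational(-1, 2), Pow(Add(3709, Mul(-5, 15)), -1)) = Mul(Rational(-1, 2), Pow(Add(3709, -75), -1)) = Mul(Rational(-1, 2), Pow(3634, -1)) = Mul(Rational(-1, 2), Rational(1, 3634)) = Rational(-1, 7268) ≈ -0.00013759)
Mul(Mul(Add(N, 114), Pow(Add(Mul(125, Pow(23, -1)), 53), -1)), D) = Mul(Mul(Add(62, 114), Pow(Add(Mul(125, Pow(23, -1)), 53), -1)), Rational(-1, 7268)) = Mul(Mul(176, Pow(Add(Mul(125, Rational(1, 23)), 53), -1)), Rational(-1, 7268)) = Mul(Mul(176, Pow(Add(Rational(125, 23), 53), -1)), Rational(-1, 7268)) = Mul(Mul(176, Pow(Rational(1344, 23), -1)), Rational(-1, 7268)) = Mul(Mul(176, Rational(23, 1344)), Rational(-1, 7268)) = Mul(Rational(253, 84), Rational(-1, 7268)) = Rational(-11, 26544)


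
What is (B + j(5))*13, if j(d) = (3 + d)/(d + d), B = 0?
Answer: 52/5 ≈ 10.400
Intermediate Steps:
j(d) = (3 + d)/(2*d) (j(d) = (3 + d)/((2*d)) = (3 + d)*(1/(2*d)) = (3 + d)/(2*d))
(B + j(5))*13 = (0 + (½)*(3 + 5)/5)*13 = (0 + (½)*(⅕)*8)*13 = (0 + ⅘)*13 = (⅘)*13 = 52/5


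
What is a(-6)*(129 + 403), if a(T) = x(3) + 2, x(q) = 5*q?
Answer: 9044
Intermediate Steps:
a(T) = 17 (a(T) = 5*3 + 2 = 15 + 2 = 17)
a(-6)*(129 + 403) = 17*(129 + 403) = 17*532 = 9044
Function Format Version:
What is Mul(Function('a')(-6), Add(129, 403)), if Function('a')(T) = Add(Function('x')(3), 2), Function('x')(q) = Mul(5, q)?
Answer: 9044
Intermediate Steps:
Function('a')(T) = 17 (Function('a')(T) = Add(Mul(5, 3), 2) = Add(15, 2) = 17)
Mul(Function('a')(-6), Add(129, 403)) = Mul(17, Add(129, 403)) = Mul(17, 532) = 9044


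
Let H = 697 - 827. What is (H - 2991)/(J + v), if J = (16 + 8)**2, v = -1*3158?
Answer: 3121/2582 ≈ 1.2088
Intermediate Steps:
v = -3158
H = -130
J = 576 (J = 24**2 = 576)
(H - 2991)/(J + v) = (-130 - 2991)/(576 - 3158) = -3121/(-2582) = -3121*(-1/2582) = 3121/2582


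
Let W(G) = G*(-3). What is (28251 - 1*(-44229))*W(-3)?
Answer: 652320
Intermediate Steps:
W(G) = -3*G
(28251 - 1*(-44229))*W(-3) = (28251 - 1*(-44229))*(-3*(-3)) = (28251 + 44229)*9 = 72480*9 = 652320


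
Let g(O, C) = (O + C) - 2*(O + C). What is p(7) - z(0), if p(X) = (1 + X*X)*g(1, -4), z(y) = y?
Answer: 150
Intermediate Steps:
g(O, C) = -C - O (g(O, C) = (C + O) - 2*(C + O) = (C + O) + (-2*C - 2*O) = -C - O)
p(X) = 3 + 3*X² (p(X) = (1 + X*X)*(-1*(-4) - 1*1) = (1 + X²)*(4 - 1) = (1 + X²)*3 = 3 + 3*X²)
p(7) - z(0) = (3 + 3*7²) - 1*0 = (3 + 3*49) + 0 = (3 + 147) + 0 = 150 + 0 = 150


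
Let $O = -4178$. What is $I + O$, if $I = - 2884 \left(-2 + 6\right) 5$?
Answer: $-61858$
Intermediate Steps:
$I = -57680$ ($I = - 2884 \cdot 4 \cdot 5 = \left(-2884\right) 20 = -57680$)
$I + O = -57680 - 4178 = -61858$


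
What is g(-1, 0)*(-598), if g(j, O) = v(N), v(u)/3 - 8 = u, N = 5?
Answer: -23322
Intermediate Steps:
v(u) = 24 + 3*u
g(j, O) = 39 (g(j, O) = 24 + 3*5 = 24 + 15 = 39)
g(-1, 0)*(-598) = 39*(-598) = -23322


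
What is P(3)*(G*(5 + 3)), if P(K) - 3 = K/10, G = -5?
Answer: -132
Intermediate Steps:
P(K) = 3 + K/10
P(3)*(G*(5 + 3)) = (3 + (⅒)*3)*(-5*(5 + 3)) = (3 + 3/10)*(-5*8) = (33/10)*(-40) = -132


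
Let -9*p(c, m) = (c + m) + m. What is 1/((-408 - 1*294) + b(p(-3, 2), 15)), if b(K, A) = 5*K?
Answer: -9/6323 ≈ -0.0014234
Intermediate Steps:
p(c, m) = -2*m/9 - c/9 (p(c, m) = -((c + m) + m)/9 = -(c + 2*m)/9 = -2*m/9 - c/9)
1/((-408 - 1*294) + b(p(-3, 2), 15)) = 1/((-408 - 1*294) + 5*(-2/9*2 - 1/9*(-3))) = 1/((-408 - 294) + 5*(-4/9 + 1/3)) = 1/(-702 + 5*(-1/9)) = 1/(-702 - 5/9) = 1/(-6323/9) = -9/6323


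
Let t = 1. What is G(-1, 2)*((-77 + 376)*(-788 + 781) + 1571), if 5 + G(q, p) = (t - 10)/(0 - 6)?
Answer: 1827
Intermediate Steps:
G(q, p) = -7/2 (G(q, p) = -5 + (1 - 10)/(0 - 6) = -5 - 9/(-6) = -5 - 9*(-1/6) = -5 + 3/2 = -7/2)
G(-1, 2)*((-77 + 376)*(-788 + 781) + 1571) = -7*((-77 + 376)*(-788 + 781) + 1571)/2 = -7*(299*(-7) + 1571)/2 = -7*(-2093 + 1571)/2 = -7/2*(-522) = 1827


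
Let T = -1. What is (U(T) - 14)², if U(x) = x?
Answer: 225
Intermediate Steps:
(U(T) - 14)² = (-1 - 14)² = (-15)² = 225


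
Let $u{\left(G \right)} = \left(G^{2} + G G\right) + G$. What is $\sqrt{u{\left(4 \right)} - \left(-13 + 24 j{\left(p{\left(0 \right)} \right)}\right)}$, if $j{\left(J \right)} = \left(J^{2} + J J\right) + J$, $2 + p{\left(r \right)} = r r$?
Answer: $i \sqrt{95} \approx 9.7468 i$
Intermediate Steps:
$p{\left(r \right)} = -2 + r^{2}$ ($p{\left(r \right)} = -2 + r r = -2 + r^{2}$)
$j{\left(J \right)} = J + 2 J^{2}$ ($j{\left(J \right)} = \left(J^{2} + J^{2}\right) + J = 2 J^{2} + J = J + 2 J^{2}$)
$u{\left(G \right)} = G + 2 G^{2}$ ($u{\left(G \right)} = \left(G^{2} + G^{2}\right) + G = 2 G^{2} + G = G + 2 G^{2}$)
$\sqrt{u{\left(4 \right)} - \left(-13 + 24 j{\left(p{\left(0 \right)} \right)}\right)} = \sqrt{4 \left(1 + 2 \cdot 4\right) + \left(- 24 \left(-2 + 0^{2}\right) \left(1 + 2 \left(-2 + 0^{2}\right)\right) + 13\right)} = \sqrt{4 \left(1 + 8\right) + \left(- 24 \left(-2 + 0\right) \left(1 + 2 \left(-2 + 0\right)\right) + 13\right)} = \sqrt{4 \cdot 9 + \left(- 24 \left(- 2 \left(1 + 2 \left(-2\right)\right)\right) + 13\right)} = \sqrt{36 + \left(- 24 \left(- 2 \left(1 - 4\right)\right) + 13\right)} = \sqrt{36 + \left(- 24 \left(\left(-2\right) \left(-3\right)\right) + 13\right)} = \sqrt{36 + \left(\left(-24\right) 6 + 13\right)} = \sqrt{36 + \left(-144 + 13\right)} = \sqrt{36 - 131} = \sqrt{-95} = i \sqrt{95}$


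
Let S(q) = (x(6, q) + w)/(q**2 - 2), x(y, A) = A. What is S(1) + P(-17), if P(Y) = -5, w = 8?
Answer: -14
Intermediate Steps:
S(q) = (8 + q)/(-2 + q**2) (S(q) = (q + 8)/(q**2 - 2) = (8 + q)/(-2 + q**2))
S(1) + P(-17) = (8 + 1)/(-2 + 1**2) - 5 = 9/(-2 + 1) - 5 = 9/(-1) - 5 = -1*9 - 5 = -9 - 5 = -14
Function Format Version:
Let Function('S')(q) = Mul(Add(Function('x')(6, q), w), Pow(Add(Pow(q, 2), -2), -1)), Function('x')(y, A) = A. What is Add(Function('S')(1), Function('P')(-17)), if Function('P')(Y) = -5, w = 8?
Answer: -14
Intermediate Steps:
Function('S')(q) = Mul(Pow(Add(-2, Pow(q, 2)), -1), Add(8, q)) (Function('S')(q) = Mul(Add(q, 8), Pow(Add(Pow(q, 2), -2), -1)) = Mul(Add(8, q), Pow(Add(-2, Pow(q, 2)), -1)) = Mul(Pow(Add(-2, Pow(q, 2)), -1), Add(8, q)))
Add(Function('S')(1), Function('P')(-17)) = Add(Mul(Pow(Add(-2, Pow(1, 2)), -1), Add(8, 1)), -5) = Add(Mul(Pow(Add(-2, 1), -1), 9), -5) = Add(Mul(Pow(-1, -1), 9), -5) = Add(Mul(-1, 9), -5) = Add(-9, -5) = -14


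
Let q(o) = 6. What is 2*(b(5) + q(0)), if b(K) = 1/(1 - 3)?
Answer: 11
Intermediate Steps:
b(K) = -1/2 (b(K) = 1/(-2) = -1/2)
2*(b(5) + q(0)) = 2*(-1/2 + 6) = 2*(11/2) = 11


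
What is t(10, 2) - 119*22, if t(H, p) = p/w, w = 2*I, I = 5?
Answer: -13089/5 ≈ -2617.8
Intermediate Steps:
w = 10 (w = 2*5 = 10)
t(H, p) = p/10
t(10, 2) - 119*22 = (1/10)*2 - 119*22 = 1/5 - 2618 = -13089/5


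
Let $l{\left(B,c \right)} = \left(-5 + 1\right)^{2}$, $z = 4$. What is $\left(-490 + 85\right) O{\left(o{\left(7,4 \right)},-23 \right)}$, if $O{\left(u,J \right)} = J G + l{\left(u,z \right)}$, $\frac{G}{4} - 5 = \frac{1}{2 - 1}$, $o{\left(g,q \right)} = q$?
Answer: $217080$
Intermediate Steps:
$l{\left(B,c \right)} = 16$ ($l{\left(B,c \right)} = \left(-4\right)^{2} = 16$)
$G = 24$ ($G = 20 + \frac{4}{2 - 1} = 20 + \frac{4}{1} = 20 + 4 \cdot 1 = 20 + 4 = 24$)
$O{\left(u,J \right)} = 16 + 24 J$ ($O{\left(u,J \right)} = J 24 + 16 = 24 J + 16 = 16 + 24 J$)
$\left(-490 + 85\right) O{\left(o{\left(7,4 \right)},-23 \right)} = \left(-490 + 85\right) \left(16 + 24 \left(-23\right)\right) = - 405 \left(16 - 552\right) = \left(-405\right) \left(-536\right) = 217080$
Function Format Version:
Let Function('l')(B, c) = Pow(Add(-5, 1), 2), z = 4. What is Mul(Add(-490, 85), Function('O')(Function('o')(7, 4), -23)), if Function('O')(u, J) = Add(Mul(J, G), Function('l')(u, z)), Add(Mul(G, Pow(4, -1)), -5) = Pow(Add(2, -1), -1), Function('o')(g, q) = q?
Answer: 217080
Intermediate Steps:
Function('l')(B, c) = 16 (Function('l')(B, c) = Pow(-4, 2) = 16)
G = 24 (G = Add(20, Mul(4, Pow(Add(2, -1), -1))) = Add(20, Mul(4, Pow(1, -1))) = Add(20, Mul(4, 1)) = Add(20, 4) = 24)
Function('O')(u, J) = Add(16, Mul(24, J)) (Function('O')(u, J) = Add(Mul(J, 24), 16) = Add(Mul(24, J), 16) = Add(16, Mul(24, J)))
Mul(Add(-490, 85), Function('O')(Function('o')(7, 4), -23)) = Mul(Add(-490, 85), Add(16, Mul(24, -23))) = Mul(-405, Add(16, -552)) = Mul(-405, -536) = 217080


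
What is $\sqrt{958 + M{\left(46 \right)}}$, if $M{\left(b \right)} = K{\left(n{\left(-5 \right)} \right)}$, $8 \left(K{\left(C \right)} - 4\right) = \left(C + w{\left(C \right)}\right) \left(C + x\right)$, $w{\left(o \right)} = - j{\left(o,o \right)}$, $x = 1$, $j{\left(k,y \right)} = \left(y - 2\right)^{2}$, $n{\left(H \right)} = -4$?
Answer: $\sqrt{977} \approx 31.257$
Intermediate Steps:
$j{\left(k,y \right)} = \left(-2 + y\right)^{2}$
$w{\left(o \right)} = - \left(-2 + o\right)^{2}$
$K{\left(C \right)} = 4 + \frac{\left(1 + C\right) \left(C - \left(-2 + C\right)^{2}\right)}{8}$ ($K{\left(C \right)} = 4 + \frac{\left(C - \left(-2 + C\right)^{2}\right) \left(C + 1\right)}{8} = 4 + \frac{\left(C - \left(-2 + C\right)^{2}\right) \left(1 + C\right)}{8} = 4 + \frac{\left(1 + C\right) \left(C - \left(-2 + C\right)^{2}\right)}{8}$)
$M{\left(b \right)} = 19$ ($M{\left(b \right)} = \frac{7}{2} + \frac{\left(-4\right)^{2}}{2} - \frac{\left(-4\right)^{3}}{8} + \frac{1}{8} \left(-4\right) = \frac{7}{2} + \frac{1}{2} \cdot 16 - -8 - \frac{1}{2} = \frac{7}{2} + 8 + 8 - \frac{1}{2} = 19$)
$\sqrt{958 + M{\left(46 \right)}} = \sqrt{958 + 19} = \sqrt{977}$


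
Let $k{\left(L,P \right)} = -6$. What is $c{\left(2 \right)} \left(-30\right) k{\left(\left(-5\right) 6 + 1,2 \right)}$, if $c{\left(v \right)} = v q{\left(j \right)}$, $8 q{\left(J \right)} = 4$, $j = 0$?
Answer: $180$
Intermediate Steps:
$q{\left(J \right)} = \frac{1}{2}$ ($q{\left(J \right)} = \frac{1}{8} \cdot 4 = \frac{1}{2}$)
$c{\left(v \right)} = \frac{v}{2}$ ($c{\left(v \right)} = v \frac{1}{2} = \frac{v}{2}$)
$c{\left(2 \right)} \left(-30\right) k{\left(\left(-5\right) 6 + 1,2 \right)} = \frac{1}{2} \cdot 2 \left(-30\right) \left(-6\right) = 1 \left(-30\right) \left(-6\right) = \left(-30\right) \left(-6\right) = 180$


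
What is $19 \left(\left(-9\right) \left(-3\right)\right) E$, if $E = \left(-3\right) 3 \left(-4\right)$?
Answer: $18468$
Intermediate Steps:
$E = 36$ ($E = \left(-9\right) \left(-4\right) = 36$)
$19 \left(\left(-9\right) \left(-3\right)\right) E = 19 \left(\left(-9\right) \left(-3\right)\right) 36 = 19 \cdot 27 \cdot 36 = 513 \cdot 36 = 18468$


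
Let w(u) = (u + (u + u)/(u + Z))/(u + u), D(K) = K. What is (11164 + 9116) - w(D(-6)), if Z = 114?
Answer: 2190185/108 ≈ 20280.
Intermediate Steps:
w(u) = (u + 2*u/(114 + u))/(2*u) (w(u) = (u + (u + u)/(u + 114))/(u + u) = (u + (2*u)/(114 + u))/((2*u)) = (u + 2*u/(114 + u))*(1/(2*u)) = (u + 2*u/(114 + u))/(2*u))
(11164 + 9116) - w(D(-6)) = (11164 + 9116) - (116 - 6)/(2*(114 - 6)) = 20280 - 110/(2*108) = 20280 - 1*55/108 = 20280 - 55/108 = 2190185/108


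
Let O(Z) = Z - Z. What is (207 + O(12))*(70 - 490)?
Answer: -86940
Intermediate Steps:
O(Z) = 0
(207 + O(12))*(70 - 490) = (207 + 0)*(70 - 490) = 207*(-420) = -86940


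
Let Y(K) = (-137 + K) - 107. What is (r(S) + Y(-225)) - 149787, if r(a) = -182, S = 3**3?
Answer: -150438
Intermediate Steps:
Y(K) = -244 + K
S = 27
(r(S) + Y(-225)) - 149787 = (-182 + (-244 - 225)) - 149787 = (-182 - 469) - 149787 = -651 - 149787 = -150438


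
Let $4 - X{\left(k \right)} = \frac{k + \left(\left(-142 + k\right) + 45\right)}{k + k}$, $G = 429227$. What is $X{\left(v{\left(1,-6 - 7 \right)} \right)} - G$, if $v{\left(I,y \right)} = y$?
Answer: $- \frac{11159921}{26} \approx -4.2923 \cdot 10^{5}$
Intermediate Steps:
$X{\left(k \right)} = 4 - \frac{-97 + 2 k}{2 k}$ ($X{\left(k \right)} = 4 - \frac{k + \left(\left(-142 + k\right) + 45\right)}{k + k} = 4 - \frac{k + \left(-97 + k\right)}{2 k} = 4 - \left(-97 + 2 k\right) \frac{1}{2 k} = 4 - \frac{-97 + 2 k}{2 k}$)
$X{\left(v{\left(1,-6 - 7 \right)} \right)} - G = \left(3 + \frac{97}{2 \left(-6 - 7\right)}\right) - 429227 = \left(3 + \frac{97}{2 \left(-13\right)}\right) - 429227 = \left(3 + \frac{97}{2} \left(- \frac{1}{13}\right)\right) - 429227 = \left(3 - \frac{97}{26}\right) - 429227 = - \frac{19}{26} - 429227 = - \frac{11159921}{26}$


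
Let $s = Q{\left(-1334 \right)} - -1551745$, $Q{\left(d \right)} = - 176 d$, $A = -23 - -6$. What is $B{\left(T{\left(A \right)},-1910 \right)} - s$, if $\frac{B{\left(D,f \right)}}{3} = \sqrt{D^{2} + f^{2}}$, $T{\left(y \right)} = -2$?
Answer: $-1786529 + 6 \sqrt{912026} \approx -1.7808 \cdot 10^{6}$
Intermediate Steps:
$A = -17$ ($A = -23 + 6 = -17$)
$B{\left(D,f \right)} = 3 \sqrt{D^{2} + f^{2}}$
$s = 1786529$ ($s = \left(-176\right) \left(-1334\right) - -1551745 = 234784 + 1551745 = 1786529$)
$B{\left(T{\left(A \right)},-1910 \right)} - s = 3 \sqrt{\left(-2\right)^{2} + \left(-1910\right)^{2}} - 1786529 = 3 \sqrt{4 + 3648100} - 1786529 = 3 \sqrt{3648104} - 1786529 = 3 \cdot 2 \sqrt{912026} - 1786529 = 6 \sqrt{912026} - 1786529 = -1786529 + 6 \sqrt{912026}$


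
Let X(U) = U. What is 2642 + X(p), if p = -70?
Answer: 2572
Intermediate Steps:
2642 + X(p) = 2642 - 70 = 2572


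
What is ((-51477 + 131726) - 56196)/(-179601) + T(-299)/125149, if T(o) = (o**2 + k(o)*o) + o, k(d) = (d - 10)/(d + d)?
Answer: 25929702101/44953771098 ≈ 0.57681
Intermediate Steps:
k(d) = (-10 + d)/(2*d) (k(d) = (-10 + d)/((2*d)) = (-10 + d)*(1/(2*d)) = (-10 + d)/(2*d))
T(o) = -5 + o**2 + 3*o/2 (T(o) = (o**2 + ((-10 + o)/(2*o))*o) + o = (o**2 + (-5 + o/2)) + o = (-5 + o**2 + o/2) + o = -5 + o**2 + 3*o/2)
((-51477 + 131726) - 56196)/(-179601) + T(-299)/125149 = ((-51477 + 131726) - 56196)/(-179601) + (-5 + (-299)**2 + (3/2)*(-299))/125149 = (80249 - 56196)*(-1/179601) + (-5 + 89401 - 897/2)*(1/125149) = 24053*(-1/179601) + (177895/2)*(1/125149) = -24053/179601 + 177895/250298 = 25929702101/44953771098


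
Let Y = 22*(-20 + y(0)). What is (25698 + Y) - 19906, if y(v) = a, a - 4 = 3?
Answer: 5506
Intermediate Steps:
a = 7 (a = 4 + 3 = 7)
y(v) = 7
Y = -286 (Y = 22*(-20 + 7) = 22*(-13) = -286)
(25698 + Y) - 19906 = (25698 - 286) - 19906 = 25412 - 19906 = 5506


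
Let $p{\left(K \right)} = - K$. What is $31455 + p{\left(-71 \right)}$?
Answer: $31526$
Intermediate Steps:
$31455 + p{\left(-71 \right)} = 31455 - -71 = 31455 + 71 = 31526$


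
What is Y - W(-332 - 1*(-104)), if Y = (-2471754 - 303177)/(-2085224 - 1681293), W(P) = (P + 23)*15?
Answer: 11584814706/3766517 ≈ 3075.7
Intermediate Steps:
W(P) = 345 + 15*P (W(P) = (23 + P)*15 = 345 + 15*P)
Y = 2774931/3766517 (Y = -2774931/(-3766517) = -2774931*(-1/3766517) = 2774931/3766517 ≈ 0.73674)
Y - W(-332 - 1*(-104)) = 2774931/3766517 - (345 + 15*(-332 - 1*(-104))) = 2774931/3766517 - (345 + 15*(-332 + 104)) = 2774931/3766517 - (345 + 15*(-228)) = 2774931/3766517 - (345 - 3420) = 2774931/3766517 - 1*(-3075) = 2774931/3766517 + 3075 = 11584814706/3766517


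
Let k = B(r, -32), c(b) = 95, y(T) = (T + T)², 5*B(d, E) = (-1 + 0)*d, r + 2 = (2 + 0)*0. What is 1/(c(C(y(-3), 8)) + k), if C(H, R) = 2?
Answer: 5/477 ≈ 0.010482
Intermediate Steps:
r = -2 (r = -2 + (2 + 0)*0 = -2 + 2*0 = -2 + 0 = -2)
B(d, E) = -d/5 (B(d, E) = ((-1 + 0)*d)/5 = (-d)/5 = -d/5)
y(T) = 4*T² (y(T) = (2*T)² = 4*T²)
k = ⅖ (k = -⅕*(-2) = ⅖ ≈ 0.40000)
1/(c(C(y(-3), 8)) + k) = 1/(95 + ⅖) = 1/(477/5) = 5/477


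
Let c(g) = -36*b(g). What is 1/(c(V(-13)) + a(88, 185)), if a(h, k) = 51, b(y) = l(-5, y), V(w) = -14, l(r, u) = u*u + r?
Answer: -1/6825 ≈ -0.00014652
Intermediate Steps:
l(r, u) = r + u² (l(r, u) = u² + r = r + u²)
b(y) = -5 + y²
c(g) = 180 - 36*g² (c(g) = -36*(-5 + g²) = 180 - 36*g²)
1/(c(V(-13)) + a(88, 185)) = 1/((180 - 36*(-14)²) + 51) = 1/((180 - 36*196) + 51) = 1/((180 - 7056) + 51) = 1/(-6876 + 51) = 1/(-6825) = -1/6825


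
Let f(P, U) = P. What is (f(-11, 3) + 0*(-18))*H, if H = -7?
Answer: 77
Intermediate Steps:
(f(-11, 3) + 0*(-18))*H = (-11 + 0*(-18))*(-7) = (-11 + 0)*(-7) = -11*(-7) = 77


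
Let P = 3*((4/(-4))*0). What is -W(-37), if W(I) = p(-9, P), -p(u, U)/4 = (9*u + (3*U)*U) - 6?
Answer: -348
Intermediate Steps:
P = 0 (P = 3*((4*(-¼))*0) = 3*(-1*0) = 3*0 = 0)
p(u, U) = 24 - 36*u - 12*U² (p(u, U) = -4*((9*u + (3*U)*U) - 6) = -4*((9*u + 3*U²) - 6) = -4*((3*U² + 9*u) - 6) = -4*(-6 + 3*U² + 9*u) = 24 - 36*u - 12*U²)
W(I) = 348 (W(I) = 24 - 36*(-9) - 12*0² = 24 + 324 - 12*0 = 24 + 324 + 0 = 348)
-W(-37) = -1*348 = -348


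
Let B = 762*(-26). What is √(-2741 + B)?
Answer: I*√22553 ≈ 150.18*I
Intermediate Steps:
B = -19812
√(-2741 + B) = √(-2741 - 19812) = √(-22553) = I*√22553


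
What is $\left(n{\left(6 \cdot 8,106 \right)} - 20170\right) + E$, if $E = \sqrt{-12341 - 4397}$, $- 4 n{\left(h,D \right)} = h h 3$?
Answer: $-21898 + i \sqrt{16738} \approx -21898.0 + 129.38 i$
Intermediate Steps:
$n{\left(h,D \right)} = - \frac{3 h^{2}}{4}$ ($n{\left(h,D \right)} = - \frac{h h 3}{4} = - \frac{h^{2} \cdot 3}{4} = - \frac{3 h^{2}}{4}$)
$E = i \sqrt{16738}$ ($E = \sqrt{-16738} = i \sqrt{16738} \approx 129.38 i$)
$\left(n{\left(6 \cdot 8,106 \right)} - 20170\right) + E = \left(- \frac{3 \left(6 \cdot 8\right)^{2}}{4} - 20170\right) + i \sqrt{16738} = \left(- \frac{3 \cdot 48^{2}}{4} - 20170\right) + i \sqrt{16738} = \left(\left(- \frac{3}{4}\right) 2304 - 20170\right) + i \sqrt{16738} = \left(-1728 - 20170\right) + i \sqrt{16738} = -21898 + i \sqrt{16738}$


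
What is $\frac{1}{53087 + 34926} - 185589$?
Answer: $- \frac{16334244656}{88013} \approx -1.8559 \cdot 10^{5}$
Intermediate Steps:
$\frac{1}{53087 + 34926} - 185589 = \frac{1}{88013} - 185589 = - \frac{16334244656}{88013}$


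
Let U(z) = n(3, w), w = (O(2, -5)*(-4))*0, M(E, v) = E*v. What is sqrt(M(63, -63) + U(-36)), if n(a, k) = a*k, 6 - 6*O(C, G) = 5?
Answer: 63*I ≈ 63.0*I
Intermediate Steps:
O(C, G) = 1/6 (O(C, G) = 1 - 1/6*5 = 1 - 5/6 = 1/6)
w = 0 (w = ((1/6)*(-4))*0 = -2/3*0 = 0)
U(z) = 0 (U(z) = 3*0 = 0)
sqrt(M(63, -63) + U(-36)) = sqrt(63*(-63) + 0) = sqrt(-3969 + 0) = sqrt(-3969) = 63*I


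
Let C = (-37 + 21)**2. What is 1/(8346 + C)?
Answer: 1/8602 ≈ 0.00011625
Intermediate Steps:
C = 256 (C = (-16)**2 = 256)
1/(8346 + C) = 1/(8346 + 256) = 1/8602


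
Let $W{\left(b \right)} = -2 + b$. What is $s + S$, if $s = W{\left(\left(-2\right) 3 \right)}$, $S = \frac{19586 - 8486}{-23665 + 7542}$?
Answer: $- \frac{140084}{16123} \approx -8.6885$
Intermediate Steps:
$S = - \frac{11100}{16123}$ ($S = \frac{11100}{-16123} = 11100 \left(- \frac{1}{16123}\right) = - \frac{11100}{16123} \approx -0.68846$)
$s = -8$ ($s = -2 - 6 = -8$)
$s + S = -8 - \frac{11100}{16123} = - \frac{140084}{16123}$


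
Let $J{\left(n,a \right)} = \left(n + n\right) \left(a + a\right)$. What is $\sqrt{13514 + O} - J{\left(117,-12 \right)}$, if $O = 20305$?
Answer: $5616 + \sqrt{33819} \approx 5799.9$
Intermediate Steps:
$J{\left(n,a \right)} = 4 a n$ ($J{\left(n,a \right)} = 2 n 2 a = 4 a n$)
$\sqrt{13514 + O} - J{\left(117,-12 \right)} = \sqrt{13514 + 20305} - 4 \left(-12\right) 117 = \sqrt{33819} - -5616 = \sqrt{33819} + 5616 = 5616 + \sqrt{33819}$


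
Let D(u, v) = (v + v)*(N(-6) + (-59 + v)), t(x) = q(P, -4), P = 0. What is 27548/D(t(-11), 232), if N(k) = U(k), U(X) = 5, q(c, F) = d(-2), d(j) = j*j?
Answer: 6887/20648 ≈ 0.33354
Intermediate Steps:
d(j) = j²
q(c, F) = 4 (q(c, F) = (-2)² = 4)
N(k) = 5
t(x) = 4
D(u, v) = 2*v*(-54 + v) (D(u, v) = (v + v)*(5 + (-59 + v)) = (2*v)*(-54 + v) = 2*v*(-54 + v))
27548/D(t(-11), 232) = 27548/((2*232*(-54 + 232))) = 27548/((2*232*178)) = 27548/82592 = 27548*(1/82592) = 6887/20648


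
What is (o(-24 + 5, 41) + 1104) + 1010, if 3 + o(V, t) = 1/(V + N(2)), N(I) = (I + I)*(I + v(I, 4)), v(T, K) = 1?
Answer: 14776/7 ≈ 2110.9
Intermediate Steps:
N(I) = 2*I*(1 + I) (N(I) = (I + I)*(I + 1) = (2*I)*(1 + I) = 2*I*(1 + I))
o(V, t) = -3 + 1/(12 + V) (o(V, t) = -3 + 1/(V + 2*2*(1 + 2)) = -3 + 1/(V + 2*2*3) = -3 + 1/(V + 12) = -3 + 1/(12 + V))
(o(-24 + 5, 41) + 1104) + 1010 = ((-35 - 3*(-24 + 5))/(12 + (-24 + 5)) + 1104) + 1010 = ((-35 - 3*(-19))/(12 - 19) + 1104) + 1010 = ((-35 + 57)/(-7) + 1104) + 1010 = (-⅐*22 + 1104) + 1010 = (-22/7 + 1104) + 1010 = 7706/7 + 1010 = 14776/7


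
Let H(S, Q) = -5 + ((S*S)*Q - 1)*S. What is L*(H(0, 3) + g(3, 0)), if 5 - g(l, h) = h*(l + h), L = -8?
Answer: 0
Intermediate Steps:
H(S, Q) = -5 + S*(-1 + Q*S²) (H(S, Q) = -5 + (S²*Q - 1)*S = -5 + (Q*S² - 1)*S = -5 + (-1 + Q*S²)*S = -5 + S*(-1 + Q*S²))
g(l, h) = 5 - h*(h + l) (g(l, h) = 5 - h*(l + h) = 5 - h*(h + l))
L*(H(0, 3) + g(3, 0)) = -8*((-5 - 1*0 + 3*0³) + (5 - 1*0² - 1*0*3)) = -8*((-5 + 0 + 3*0) + (5 - 1*0 + 0)) = -8*((-5 + 0 + 0) + (5 + 0 + 0)) = -8*(-5 + 5) = -8*0 = 0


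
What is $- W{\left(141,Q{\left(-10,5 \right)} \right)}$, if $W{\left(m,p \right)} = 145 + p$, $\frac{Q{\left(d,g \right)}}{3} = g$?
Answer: $-160$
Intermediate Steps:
$Q{\left(d,g \right)} = 3 g$
$- W{\left(141,Q{\left(-10,5 \right)} \right)} = - (145 + 3 \cdot 5) = - (145 + 15) = \left(-1\right) 160 = -160$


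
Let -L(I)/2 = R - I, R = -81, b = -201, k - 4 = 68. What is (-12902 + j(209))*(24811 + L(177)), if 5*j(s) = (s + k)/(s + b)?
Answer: -13063641273/40 ≈ -3.2659e+8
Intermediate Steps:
k = 72 (k = 4 + 68 = 72)
j(s) = (72 + s)/(5*(-201 + s)) (j(s) = ((s + 72)/(s - 201))/5 = ((72 + s)/(-201 + s))/5 = (72 + s)/(5*(-201 + s)))
L(I) = 162 + 2*I (L(I) = -2*(-81 - I) = 162 + 2*I)
(-12902 + j(209))*(24811 + L(177)) = (-12902 + (72 + 209)/(5*(-201 + 209)))*(24811 + (162 + 2*177)) = (-12902 + (1/5)*281/8)*(24811 + (162 + 354)) = (-12902 + (1/5)*(1/8)*281)*(24811 + 516) = (-12902 + 281/40)*25327 = -515799/40*25327 = -13063641273/40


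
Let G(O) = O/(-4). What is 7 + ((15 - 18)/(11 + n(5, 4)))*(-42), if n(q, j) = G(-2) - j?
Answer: 119/5 ≈ 23.800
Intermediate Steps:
G(O) = -O/4 (G(O) = O*(-¼) = -O/4)
n(q, j) = ½ - j (n(q, j) = -¼*(-2) - j = ½ - j)
7 + ((15 - 18)/(11 + n(5, 4)))*(-42) = 7 + ((15 - 18)/(11 + (½ - 1*4)))*(-42) = 7 - 3/(11 + (½ - 4))*(-42) = 7 - 3/(11 - 7/2)*(-42) = 7 - 3/15/2*(-42) = 7 - 3*2/15*(-42) = 7 - ⅖*(-42) = 7 + 84/5 = 119/5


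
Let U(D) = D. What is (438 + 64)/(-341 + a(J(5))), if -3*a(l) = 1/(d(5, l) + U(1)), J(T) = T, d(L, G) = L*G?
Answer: -39156/26599 ≈ -1.4721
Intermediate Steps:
d(L, G) = G*L
a(l) = -1/(3*(1 + 5*l)) (a(l) = -1/(3*(l*5 + 1)) = -1/(3*(5*l + 1)) = -1/(3*(1 + 5*l)))
(438 + 64)/(-341 + a(J(5))) = (438 + 64)/(-341 - 1/(3 + 15*5)) = 502/(-341 - 1/(3 + 75)) = 502/(-341 - 1/78) = 502/(-26599/78) = 502*(-78/26599) = -39156/26599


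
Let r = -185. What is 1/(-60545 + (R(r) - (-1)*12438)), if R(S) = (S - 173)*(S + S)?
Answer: 1/84353 ≈ 1.1855e-5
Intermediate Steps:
R(S) = 2*S*(-173 + S) (R(S) = (-173 + S)*(2*S) = 2*S*(-173 + S))
1/(-60545 + (R(r) - (-1)*12438)) = 1/(-60545 + (2*(-185)*(-173 - 185) - (-1)*12438)) = 1/(-60545 + (2*(-185)*(-358) - 1*(-12438))) = 1/(-60545 + (132460 + 12438)) = 1/(-60545 + 144898) = 1/84353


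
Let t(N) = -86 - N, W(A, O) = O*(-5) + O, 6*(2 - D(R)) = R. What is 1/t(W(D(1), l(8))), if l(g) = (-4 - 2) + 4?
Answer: -1/94 ≈ -0.010638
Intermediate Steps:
D(R) = 2 - R/6
l(g) = -2 (l(g) = -6 + 4 = -2)
W(A, O) = -4*O (W(A, O) = -5*O + O = -4*O)
1/t(W(D(1), l(8))) = 1/(-86 - (-4)*(-2)) = 1/(-86 - 1*8) = 1/(-86 - 8) = 1/(-94) = -1/94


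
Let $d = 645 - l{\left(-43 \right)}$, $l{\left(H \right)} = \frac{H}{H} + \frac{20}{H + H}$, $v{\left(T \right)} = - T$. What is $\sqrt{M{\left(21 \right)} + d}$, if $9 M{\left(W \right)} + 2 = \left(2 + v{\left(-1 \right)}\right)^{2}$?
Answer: $\frac{\sqrt{10733617}}{129} \approx 25.397$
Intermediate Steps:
$l{\left(H \right)} = 1 + \frac{10}{H}$ ($l{\left(H \right)} = 1 + \frac{20}{2 H} = 1 + 20 \frac{1}{2 H} = 1 + \frac{10}{H}$)
$d = \frac{27702}{43}$ ($d = 645 - \frac{10 - 43}{-43} = 645 - \left(- \frac{1}{43}\right) \left(-33\right) = 645 - \frac{33}{43} = \frac{27702}{43} \approx 644.23$)
$M{\left(W \right)} = \frac{7}{9}$ ($M{\left(W \right)} = - \frac{2}{9} + \frac{\left(2 - -1\right)^{2}}{9} = - \frac{2}{9} + \frac{\left(2 + 1\right)^{2}}{9} = - \frac{2}{9} + \frac{3^{2}}{9} = - \frac{2}{9} + \frac{1}{9} \cdot 9 = - \frac{2}{9} + 1 = \frac{7}{9}$)
$\sqrt{M{\left(21 \right)} + d} = \sqrt{\frac{7}{9} + \frac{27702}{43}} = \sqrt{\frac{249619}{387}} = \frac{\sqrt{10733617}}{129}$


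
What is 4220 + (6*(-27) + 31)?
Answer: 4089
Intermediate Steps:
4220 + (6*(-27) + 31) = 4220 + (-162 + 31) = 4220 - 131 = 4089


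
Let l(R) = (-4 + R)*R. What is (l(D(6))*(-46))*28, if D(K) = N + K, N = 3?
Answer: -57960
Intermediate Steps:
D(K) = 3 + K
l(R) = R*(-4 + R)
(l(D(6))*(-46))*28 = (((3 + 6)*(-4 + (3 + 6)))*(-46))*28 = ((9*(-4 + 9))*(-46))*28 = ((9*5)*(-46))*28 = (45*(-46))*28 = -2070*28 = -57960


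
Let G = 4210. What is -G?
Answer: -4210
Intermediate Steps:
-G = -1*4210 = -4210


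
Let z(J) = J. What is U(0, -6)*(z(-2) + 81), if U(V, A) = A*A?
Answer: 2844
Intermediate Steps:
U(V, A) = A²
U(0, -6)*(z(-2) + 81) = (-6)²*(-2 + 81) = 36*79 = 2844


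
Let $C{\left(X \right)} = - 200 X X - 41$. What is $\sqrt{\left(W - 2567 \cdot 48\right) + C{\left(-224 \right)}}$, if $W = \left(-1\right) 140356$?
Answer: $i \sqrt{10298813} \approx 3209.2 i$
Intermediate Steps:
$C{\left(X \right)} = -41 - 200 X^{2}$ ($C{\left(X \right)} = - 200 X^{2} - 41 = -41 - 200 X^{2}$)
$W = -140356$
$\sqrt{\left(W - 2567 \cdot 48\right) + C{\left(-224 \right)}} = \sqrt{\left(-140356 - 2567 \cdot 48\right) - \left(41 + 200 \left(-224\right)^{2}\right)} = \sqrt{\left(-140356 - 123216\right) - 10035241} = \sqrt{-263572 - 10035241} = \sqrt{-10298813} = i \sqrt{10298813}$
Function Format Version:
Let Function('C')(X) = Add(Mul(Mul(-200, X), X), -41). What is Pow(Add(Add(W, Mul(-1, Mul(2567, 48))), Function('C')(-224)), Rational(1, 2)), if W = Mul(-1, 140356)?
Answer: Mul(I, Pow(10298813, Rational(1, 2))) ≈ Mul(3209.2, I)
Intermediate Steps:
Function('C')(X) = Add(-41, Mul(-200, Pow(X, 2))) (Function('C')(X) = Add(Mul(-200, Pow(X, 2)), -41) = Add(-41, Mul(-200, Pow(X, 2))))
W = -140356
Pow(Add(Add(W, Mul(-1, Mul(2567, 48))), Function('C')(-224)), Rational(1, 2)) = Pow(Add(Add(-140356, Mul(-1, Mul(2567, 48))), Add(-41, Mul(-200, Pow(-224, 2)))), Rational(1, 2)) = Pow(Add(Add(-140356, Mul(-1, 123216)), Add(-41, Mul(-200, 50176))), Rational(1, 2)) = Pow(Add(Add(-140356, -123216), Add(-41, -10035200)), Rational(1, 2)) = Pow(Add(-263572, -10035241), Rational(1, 2)) = Pow(-10298813, Rational(1, 2)) = Mul(I, Pow(10298813, Rational(1, 2)))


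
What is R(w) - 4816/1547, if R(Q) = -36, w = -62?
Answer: -8644/221 ≈ -39.113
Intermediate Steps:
R(w) - 4816/1547 = -36 - 4816/1547 = -36 - 1*688/221 = -36 - 688/221 = -8644/221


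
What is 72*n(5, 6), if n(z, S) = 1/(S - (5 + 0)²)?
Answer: -72/19 ≈ -3.7895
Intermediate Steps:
n(z, S) = 1/(-25 + S) (n(z, S) = 1/(S - 1*5²) = 1/(S - 1*25) = 1/(S - 25) = 1/(-25 + S))
72*n(5, 6) = 72/(-25 + 6) = 72/(-19) = 72*(-1/19) = -72/19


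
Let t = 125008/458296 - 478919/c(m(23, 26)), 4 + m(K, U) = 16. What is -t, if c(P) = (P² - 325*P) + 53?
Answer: -3927670833/30304823 ≈ -129.61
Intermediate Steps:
m(K, U) = 12 (m(K, U) = -4 + 16 = 12)
c(P) = 53 + P² - 325*P
t = 3927670833/30304823 (t = 125008/458296 - 478919/(53 + 12² - 325*12) = 125008*(1/458296) - 478919/(53 + 144 - 3900) = 15626/57287 - 478919/(-3703) = 15626/57287 - 478919*(-1/3703) = 15626/57287 + 68417/529 = 3927670833/30304823 ≈ 129.61)
-t = -1*3927670833/30304823 = -3927670833/30304823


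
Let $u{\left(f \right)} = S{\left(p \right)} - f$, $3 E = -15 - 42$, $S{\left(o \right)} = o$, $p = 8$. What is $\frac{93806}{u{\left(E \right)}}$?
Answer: $\frac{93806}{27} \approx 3474.3$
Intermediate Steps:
$E = -19$ ($E = \frac{-15 - 42}{3} = \frac{1}{3} \left(-57\right) = -19$)
$u{\left(f \right)} = 8 - f$
$\frac{93806}{u{\left(E \right)}} = \frac{93806}{8 - -19} = \frac{93806}{8 + 19} = \frac{93806}{27}$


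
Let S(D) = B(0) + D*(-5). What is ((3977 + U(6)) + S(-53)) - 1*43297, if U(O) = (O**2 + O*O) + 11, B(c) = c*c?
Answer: -38972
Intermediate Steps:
B(c) = c**2
U(O) = 11 + 2*O**2 (U(O) = (O**2 + O**2) + 11 = 2*O**2 + 11 = 11 + 2*O**2)
S(D) = -5*D (S(D) = 0**2 + D*(-5) = 0 - 5*D = -5*D)
((3977 + U(6)) + S(-53)) - 1*43297 = ((3977 + (11 + 2*6**2)) - 5*(-53)) - 1*43297 = ((3977 + (11 + 2*36)) + 265) - 43297 = ((3977 + (11 + 72)) + 265) - 43297 = ((3977 + 83) + 265) - 43297 = (4060 + 265) - 43297 = 4325 - 43297 = -38972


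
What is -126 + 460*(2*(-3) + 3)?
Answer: -1506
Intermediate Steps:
-126 + 460*(2*(-3) + 3) = -126 + 460*(-6 + 3) = -126 + 460*(-3) = -126 - 1380 = -1506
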